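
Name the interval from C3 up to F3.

P4

C to F spans four letter names (C-D-E-F) — that makes it a fourth of some quality.
The perfect fourth spans 5 semitones, and C3 to F3 is exactly 5 semitones — so this is a perfect fourth.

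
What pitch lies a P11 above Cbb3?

Fbb4

The eleventh's letter: C up four letter names plus an octave → F.
A perfect eleventh spans 17 semitones, so from Cbb3 the target pitch is Fbb4.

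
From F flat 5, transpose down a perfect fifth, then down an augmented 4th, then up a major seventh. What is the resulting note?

E double-flat 5

Fb5 down a perfect fifth → Bbb4 (7 semitones).
Down an augmented fourth from Bbb4: Fbb4 (6 semitones down).
Up a major seventh from Fbb4: Ebb5 (11 semitones up).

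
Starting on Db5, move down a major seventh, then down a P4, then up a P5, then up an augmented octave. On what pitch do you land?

Db5 down a major seventh → Ebb4 (11 semitones).
A perfect fourth down from Ebb4 is Bbb3.
Bbb3 up a perfect fifth → Fb4 (7 semitones).
Up an augmented octave from Fb4: F5 (13 semitones up).

F5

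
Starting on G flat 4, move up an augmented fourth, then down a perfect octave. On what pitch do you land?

Up an augmented fourth from Gb4: C5 (6 semitones up).
C5 down a perfect octave → C4 (12 semitones).

C 4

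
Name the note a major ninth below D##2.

Two letters down from D (plus an octave) reaches C.
Moving 14 semitones down from D##2 (the size of a major ninth) reaches C##1.

C##1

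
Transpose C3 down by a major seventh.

Db2

Counting seven letter names down from C lands on D.
Moving 11 semitones down from C3 (the size of a major seventh) reaches Db2.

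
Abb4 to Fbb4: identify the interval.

Descending from Abb4 to Fbb4 is the same interval as ascending Fbb4 to Abb4.
F to A spans three letter names (F-G-A), so the interval is some kind of third.
Fbb4 to Abb4 is 4 semitones, matching the major third exactly, so the quality is major.

M3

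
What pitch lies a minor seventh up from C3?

Counting seven letter names up from C lands on B.
A minor seventh spans 10 semitones, so from C3 the target pitch is Bb3.

Bb3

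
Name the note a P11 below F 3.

Four letters down from F (plus an octave) reaches C.
A perfect eleventh spans 17 semitones, so from F3 the target pitch is C2.

C 2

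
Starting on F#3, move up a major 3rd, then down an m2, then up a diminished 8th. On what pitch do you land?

G#4

F#3 up a major third → A#3 (4 semitones).
A#3 down a minor second → G##3 (1 semitone).
G##3 up a diminished octave → G#4 (11 semitones).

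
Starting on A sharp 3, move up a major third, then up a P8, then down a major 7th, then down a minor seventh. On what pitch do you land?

E sharp 3

A#3 up a major third → C##4 (4 semitones).
Up a perfect octave from C##4: C##5 (12 semitones up).
A major seventh down from C##5 is D#4.
A minor seventh down from D#4 is E#3.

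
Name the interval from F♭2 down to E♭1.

Descending from Fb2 to Eb1 is the same interval as ascending Eb1 to Fb2.
E to F spans two letter names (E-F), plus an octave: a ninth.
A major ninth would be 14 semitones, but Eb1 to Fb2 is 13 — one semitone narrower, making it a minor ninth.
(Equivalently, a compound minor second: a minor second plus an octave.)

m9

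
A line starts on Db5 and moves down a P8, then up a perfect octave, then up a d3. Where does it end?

Fbb5

Down a perfect octave from Db5: Db4 (12 semitones down).
Db4 up a perfect octave → Db5 (12 semitones).
A diminished third up from Db5 is Fbb5.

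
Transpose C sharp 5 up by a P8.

C sharp 6

For an octave the letter name doesn't change: still C, an octave up.
A perfect octave spans 12 semitones, so from C#5 the target pitch is C#6.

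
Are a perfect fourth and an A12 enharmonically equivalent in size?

No

5 semitones (perfect fourth) vs 20 semitones (augmented twelfth): not equal.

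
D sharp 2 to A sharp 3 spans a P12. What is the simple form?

Each octave removed subtracts seven from the number: 12 − 7 = 5.
That makes a perfect twelfth a compound perfect fifth — an octave plus a perfect fifth.

perfect 5th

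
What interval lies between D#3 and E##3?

D to E spans two letter names (D-E): a second.
The major second is 2 semitones; here we have 3, one semitone wider: augmented.

A2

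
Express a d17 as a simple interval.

diminished third

Subtracting seven from the interval number removes an octave: 17 − 14 = 3.
Quality carries through unchanged, so the simple form is a diminished third.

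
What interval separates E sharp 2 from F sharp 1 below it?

major 7th

Descending from E#2 to F#1 is the same interval as ascending F#1 to E#2.
F to E spans seven letter names (F-G-A-B-C-D-E), so the interval is some kind of seventh.
F#1 to E#2 is 11 semitones, matching the major seventh exactly, so the quality is major.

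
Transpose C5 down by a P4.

The fourth takes the letter from C down to G.
A perfect fourth spans 5 semitones, so from C5 the target pitch is G4.

G4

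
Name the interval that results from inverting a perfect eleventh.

First reduce the compound perfect eleventh to its simple form, a perfect fourth.
The rule of nine gives the new number: 9 − 4 = 5, so a fourth becomes a fifth.
The quality also flips — perfect stays perfect — giving a perfect fifth.

P5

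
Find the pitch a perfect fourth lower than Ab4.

Eb4

Counting four letter names down from A lands on E.
Moving 5 semitones down from Ab4 (the size of a perfect fourth) reaches Eb4.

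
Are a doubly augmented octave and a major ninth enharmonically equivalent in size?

Yes

Both span 14 semitones: a doubly augmented octave and a major ninth are the same chromatic distance.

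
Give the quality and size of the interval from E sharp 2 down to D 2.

augmented second

Descending from E#2 to D2 is the same interval as ascending D2 to E#2.
D to E spans two letter names (D-E), so the interval is some kind of second.
The major second is 2 semitones; here we have 3, one semitone wider: augmented.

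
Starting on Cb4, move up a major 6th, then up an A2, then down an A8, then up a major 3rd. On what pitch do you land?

A major sixth up from Cb4 is Ab4.
An augmented second up from Ab4 is B4.
An augmented octave down from B4 is Bb3.
A major third up from Bb3 is D4.

D4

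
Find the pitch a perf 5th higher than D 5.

Counting five letter names up from D lands on A.
A perfect fifth is 7 semitones; 7 semitones up from D5 gives A5.

A 5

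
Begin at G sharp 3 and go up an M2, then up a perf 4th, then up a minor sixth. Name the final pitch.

B 4

G#3 up a major second → A#3 (2 semitones).
Up a perfect fourth from A#3: D#4 (5 semitones up).
A minor sixth up from D#4 is B4.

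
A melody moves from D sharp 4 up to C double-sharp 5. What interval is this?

major seventh

D to C spans seven letter names (D-E-F-G-A-B-C): a seventh.
D#4 to C##5 is 11 semitones, matching the major seventh exactly, so the quality is major.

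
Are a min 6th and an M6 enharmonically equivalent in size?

No

8 semitones (minor sixth) vs 9 semitones (major sixth): not equal.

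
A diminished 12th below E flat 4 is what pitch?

Counting five letter names plus an octave down from E lands on A.
Moving 18 semitones down from Eb4 (the size of a diminished twelfth) reaches A2.

A 2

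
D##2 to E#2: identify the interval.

D to E spans two letter names (D-E) — that makes it a second of some quality.
A major second would be 2 semitones, but D##2 to E#2 is 1 — one semitone narrower, making it a minor second.

minor second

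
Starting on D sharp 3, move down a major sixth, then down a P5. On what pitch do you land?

Down a major sixth from D#3: F#2 (9 semitones down).
A perfect fifth down from F#2 is B1.

B 1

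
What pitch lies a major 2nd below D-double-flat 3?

Two letter names down from D: C.
Moving 2 semitones down from Dbb3 (the size of a major second) reaches Cbb3.

C-double-flat 3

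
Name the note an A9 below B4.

The ninth's letter: B down two letter names plus an octave → A.
Moving 15 semitones down from B4 (the size of an augmented ninth) reaches Ab3.

Ab3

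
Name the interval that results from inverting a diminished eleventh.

First reduce the compound diminished eleventh to its simple form, a diminished fourth.
The rule of nine gives the new number: 9 − 4 = 5, so a fourth becomes a fifth.
And diminished becomes augmented under inversion, so we get an augmented fifth.

augmented 5th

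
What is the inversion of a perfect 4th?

The rule of nine gives the new number: 9 − 4 = 5, so a fourth becomes a fifth.
And perfect stays perfect under inversion, so we get a perfect fifth.

P5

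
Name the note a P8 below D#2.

For an octave the letter name doesn't change: still D, an octave down.
A perfect octave is 12 semitones; 12 semitones down from D#2 gives D#1.

D#1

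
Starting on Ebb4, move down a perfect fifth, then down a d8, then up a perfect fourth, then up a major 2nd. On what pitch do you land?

A perfect fifth down from Ebb4 is Abb3.
Abb3 down a diminished octave → Ab2 (11 semitones).
Up a perfect fourth from Ab2: Db3 (5 semitones up).
A major second up from Db3 is Eb3.

Eb3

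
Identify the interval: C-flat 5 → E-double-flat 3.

M13

Descending from Cb5 to Ebb3 is the same interval as ascending Ebb3 to Cb5.
E to C spans six letter names (E-F-G-A-B-C), plus an octave, so the interval is some kind of thirteenth.
Counting semitones, Ebb3→Cb5 is 21, which is the major thirteenth.
(Equivalently, a compound major sixth: a major sixth plus an octave.)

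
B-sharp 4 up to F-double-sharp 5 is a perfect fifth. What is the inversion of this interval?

P4

Inverted interval numbers add to nine, so a fifth pairs with a fourth (5 + 4 = 9).
Quality inverts too: perfect stays perfect. That makes the inversion a perfect fourth.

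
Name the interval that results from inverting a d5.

Inverted interval numbers add to nine, so a fifth pairs with a fourth (5 + 4 = 9).
And diminished becomes augmented under inversion, so we get an augmented fourth.

A4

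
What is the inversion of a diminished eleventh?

First reduce the compound diminished eleventh to its simple form, a diminished fourth.
Interval numbers invert to sum to nine: 4 + 5 = 9, so a fourth inverts to a fifth.
The quality also flips — diminished becomes augmented — giving an augmented fifth.

augmented fifth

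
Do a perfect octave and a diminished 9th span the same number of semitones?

Yes

Both span 12 semitones: a perfect octave and a diminished ninth are the same chromatic distance.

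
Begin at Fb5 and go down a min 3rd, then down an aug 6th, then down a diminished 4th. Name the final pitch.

Cb4

Fb5 down a minor third → Db5 (3 semitones).
Down an augmented sixth from Db5: Fbb4 (10 semitones down).
Fbb4 down a diminished fourth → Cb4 (4 semitones).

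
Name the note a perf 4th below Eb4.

Four letter names down from E: B.
Moving 5 semitones down from Eb4 (the size of a perfect fourth) reaches Bb3.

Bb3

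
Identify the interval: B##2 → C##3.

m2

B to C spans two letter names (B-C): a second.
B##2 to C##3 is 1 semitone, a half step short of the major second (2), so this is minor.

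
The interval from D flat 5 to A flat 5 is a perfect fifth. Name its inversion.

perfect 4th

Interval numbers invert to sum to nine: 5 + 4 = 9, so a fifth inverts to a fourth.
Quality inverts too: perfect stays perfect. That makes the inversion a perfect fourth.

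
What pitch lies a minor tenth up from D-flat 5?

Counting three letter names plus an octave up from D lands on F.
Moving 15 semitones up from Db5 (the size of a minor tenth) reaches Fb6.

F-flat 6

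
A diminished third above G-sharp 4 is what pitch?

Counting three letter names up from G lands on B.
Moving 2 semitones up from G#4 (the size of a diminished third) reaches Bb4.

B-flat 4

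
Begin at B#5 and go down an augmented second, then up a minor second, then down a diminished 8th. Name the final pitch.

B4

B#5 down an augmented second → A5 (3 semitones).
A minor second up from A5 is Bb5.
Down a diminished octave from Bb5: B4 (11 semitones down).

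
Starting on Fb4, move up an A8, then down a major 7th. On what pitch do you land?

Up an augmented octave from Fb4: F5 (13 semitones up).
A major seventh down from F5 is Gb4.

Gb4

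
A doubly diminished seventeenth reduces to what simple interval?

doubly diminished third

Take out 2 octaves (14 from the number): 17 − 14 = 3.
That makes a doubly diminished seventeenth a compound doubly diminished third — 2 octaves plus a doubly diminished third.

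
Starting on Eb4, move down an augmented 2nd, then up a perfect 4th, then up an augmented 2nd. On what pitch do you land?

Ab4

Down an augmented second from Eb4: Dbb4 (3 semitones down).
Up a perfect fourth from Dbb4: Gbb4 (5 semitones up).
Up an augmented second from Gbb4: Ab4 (3 semitones up).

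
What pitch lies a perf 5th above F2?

Five letter names up from F: C.
Moving 7 semitones up from F2 (the size of a perfect fifth) reaches C3.

C3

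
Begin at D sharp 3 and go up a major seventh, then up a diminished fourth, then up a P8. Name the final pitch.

D#3 up a major seventh → C##4 (11 semitones).
Up a diminished fourth from C##4: F#4 (4 semitones up).
A perfect octave up from F#4 is F#5.

F sharp 5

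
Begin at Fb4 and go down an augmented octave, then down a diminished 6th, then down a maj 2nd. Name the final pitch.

Gb2

An augmented octave down from Fb4 is Fbb3.
Down a diminished sixth from Fbb3: Ab2 (7 semitones down).
Down a major second from Ab2: Gb2 (2 semitones down).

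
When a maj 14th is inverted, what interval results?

minor second

First reduce the compound major fourteenth to its simple form, a major seventh.
The rule of nine gives the new number: 9 − 7 = 2, so a seventh becomes a second.
The quality also flips — major becomes minor — giving a minor second.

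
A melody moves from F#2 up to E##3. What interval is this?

F to E spans seven letter names (F-G-A-B-C-D-E) — that makes it a seventh of some quality.
The major seventh is 11 semitones; here we have 12, one semitone wider: augmented.

augmented seventh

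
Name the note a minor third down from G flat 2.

The third takes the letter from G down to E.
A minor third spans 3 semitones, so from Gb2 the target pitch is Eb2.

E flat 2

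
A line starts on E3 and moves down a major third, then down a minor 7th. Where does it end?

D2

A major third down from E3 is C3.
Down a minor seventh from C3: D2 (10 semitones down).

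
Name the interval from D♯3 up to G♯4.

D to G spans four letter names (D-E-F-G), plus an octave — that makes it an eleventh of some quality.
The perfect eleventh spans 17 semitones, and D#3 to G#4 is exactly 17 semitones — so this is a perfect eleventh.
(Equivalently, a compound perfect fourth: a perfect fourth plus an octave.)

perfect eleventh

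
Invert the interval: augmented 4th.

diminished fifth

Interval numbers invert to sum to nine: 4 + 5 = 9, so a fourth inverts to a fifth.
Quality inverts too: augmented becomes diminished. That makes the inversion a diminished fifth.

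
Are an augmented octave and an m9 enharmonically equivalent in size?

Yes

An augmented octave = 13 semitones = a minor ninth; enharmonically equal.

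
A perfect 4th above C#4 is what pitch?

Four letter names up from C: F.
Moving 5 semitones up from C#4 (the size of a perfect fourth) reaches F#4.

F#4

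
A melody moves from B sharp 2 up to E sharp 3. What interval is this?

B to E spans four letter names (B-C-D-E) — that makes it a fourth of some quality.
Counting semitones, B#2→E#3 is 5, which is the perfect fourth.

perfect fourth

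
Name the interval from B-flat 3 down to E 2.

Descending from Bb3 to E2 is the same interval as ascending E2 to Bb3.
E to B spans five letter names (E-F-G-A-B), plus an octave: a twelfth.
E2 to Bb3 spans 18 semitones — one semitone narrower than the perfect twelfth (19) — giving a diminished twelfth.
(Equivalently, a compound diminished fifth: a diminished fifth plus an octave.)

diminished twelfth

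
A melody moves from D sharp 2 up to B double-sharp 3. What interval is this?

augmented 13th

D to B spans six letter names (D-E-F-G-A-B), plus an octave: a thirteenth.
A major thirteenth would be 21 semitones; D#2 to B##3 is 22, one semitone wider, so the interval is augmented.
(Equivalently, a compound augmented sixth: an augmented sixth plus an octave.)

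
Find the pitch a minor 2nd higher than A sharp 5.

B 5

Two letter names up from A: B.
A minor second is 1 semitone; 1 semitone up from A#5 gives B5.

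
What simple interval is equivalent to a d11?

Subtracting seven from the interval number removes an octave: 11 − 7 = 4.
Quality carries through unchanged, so the simple form is a diminished fourth.

diminished fourth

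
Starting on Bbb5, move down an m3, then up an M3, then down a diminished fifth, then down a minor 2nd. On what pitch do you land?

D#5

Bbb5 down a minor third → Gb5 (3 semitones).
Up a major third from Gb5: Bb5 (4 semitones up).
Bb5 down a diminished fifth → E5 (6 semitones).
Down a minor second from E5: D#5 (1 semitone down).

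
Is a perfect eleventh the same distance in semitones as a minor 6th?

A perfect eleventh is 17 semitones but a minor sixth is 8 semitones — different sizes.

No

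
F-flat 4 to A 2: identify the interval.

d13

Descending from Fb4 to A2 is the same interval as ascending A2 to Fb4.
A to F spans six letter names (A-B-C-D-E-F), plus an octave, so the interval is some kind of thirteenth.
The major thirteenth is 21 semitones; here we have 19, two semitones narrower: diminished.
(Equivalently, a compound diminished sixth: a diminished sixth plus an octave.)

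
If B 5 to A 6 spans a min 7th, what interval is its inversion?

major second

Interval numbers invert to sum to nine: 7 + 2 = 9, so a seventh inverts to a second.
The quality also flips — minor becomes major — giving a major second.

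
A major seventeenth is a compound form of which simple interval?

major third

Each octave removed subtracts seven from the number: 17 − 14 = 3.
So a major seventeenth is 2 octaves plus a major third. The quality is unchanged.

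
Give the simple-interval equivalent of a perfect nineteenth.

Subtracting seven from the interval number removes an octave: 19 − 14 = 5.
Quality carries through unchanged, so the simple form is a perfect fifth.

perfect fifth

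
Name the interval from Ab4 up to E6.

A12

A to E spans five letter names (A-B-C-D-E), plus an octave, so the interval is some kind of twelfth.
A perfect twelfth would be 19 semitones; Ab4 to E6 is 20, one semitone wider, so the interval is augmented.
(Equivalently, a compound augmented fifth: an augmented fifth plus an octave.)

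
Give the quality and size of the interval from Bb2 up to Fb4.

d12

B to F spans five letter names (B-C-D-E-F), plus an octave: a twelfth.
The perfect twelfth is 19 semitones; here we have 18, one semitone narrower: diminished.
(Equivalently, a compound diminished fifth: a diminished fifth plus an octave.)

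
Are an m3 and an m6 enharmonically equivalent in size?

No

3 semitones (minor third) vs 8 semitones (minor sixth): not equal.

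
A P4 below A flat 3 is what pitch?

E flat 3

Counting four letter names down from A lands on E.
Moving 5 semitones down from Ab3 (the size of a perfect fourth) reaches Eb3.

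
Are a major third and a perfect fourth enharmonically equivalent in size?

No

A major third is 4 semitones but a perfect fourth is 5 semitones — different sizes.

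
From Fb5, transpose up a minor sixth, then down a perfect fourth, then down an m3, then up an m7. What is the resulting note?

Ebb6

Fb5 up a minor sixth → Dbb6 (8 semitones).
Dbb6 down a perfect fourth → Abb5 (5 semitones).
A minor third down from Abb5 is Fb5.
Fb5 up a minor seventh → Ebb6 (10 semitones).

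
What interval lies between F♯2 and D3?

minor sixth

F to D spans six letter names (F-G-A-B-C-D) — that makes it a sixth of some quality.
F#2 to D3 is 8 semitones, a half step short of the major sixth (9), so this is minor.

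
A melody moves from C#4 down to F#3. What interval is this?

perfect 5th

Descending from C#4 to F#3 is the same interval as ascending F#3 to C#4.
F to C spans five letter names (F-G-A-B-C), so the interval is some kind of fifth.
F#3 to C#4 is 7 semitones, matching the perfect fifth exactly, so the quality is perfect.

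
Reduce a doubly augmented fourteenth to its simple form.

doubly augmented seventh

Each octave removed subtracts seven from the number: 14 − 7 = 7.
Quality carries through unchanged, so the simple form is a doubly augmented seventh.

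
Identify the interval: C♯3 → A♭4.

diminished thirteenth

C to A spans six letter names (C-D-E-F-G-A), plus an octave: a thirteenth.
A major thirteenth would be 21 semitones; C#3 to Ab4 is 19, two semitones narrower, so the interval is diminished.
(Equivalently, a compound diminished sixth: a diminished sixth plus an octave.)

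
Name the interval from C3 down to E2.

minor 6th

Descending from C3 to E2 is the same interval as ascending E2 to C3.
E to C spans six letter names (E-F-G-A-B-C), so the interval is some kind of sixth.
At 8 semitones, E2→C3 falls one short of a major sixth: minor.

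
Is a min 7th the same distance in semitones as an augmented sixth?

A minor seventh spans 10 semitones, and an augmented sixth also spans 10 semitones — they're enharmonic.

Yes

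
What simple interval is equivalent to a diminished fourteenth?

d7

Take out an octave (7 from the number): 14 − 7 = 7.
Quality carries through unchanged, so the simple form is a diminished seventh.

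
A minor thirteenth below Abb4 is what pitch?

The thirteenth's letter: A down six letter names plus an octave → C.
Moving 20 semitones down from Abb4 (the size of a minor thirteenth) reaches Cb3.

Cb3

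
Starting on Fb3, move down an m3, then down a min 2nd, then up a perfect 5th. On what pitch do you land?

Fb3 down a minor third → Db3 (3 semitones).
Db3 down a minor second → C3 (1 semitone).
A perfect fifth up from C3 is G3.

G3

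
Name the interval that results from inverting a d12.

augmented 4th

First reduce the compound diminished twelfth to its simple form, a diminished fifth.
The rule of nine gives the new number: 9 − 5 = 4, so a fifth becomes a fourth.
And diminished becomes augmented under inversion, so we get an augmented fourth.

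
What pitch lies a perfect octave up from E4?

E5

The letter stays E (same as the start), shifted an octave up.
Moving 12 semitones up from E4 (the size of a perfect octave) reaches E5.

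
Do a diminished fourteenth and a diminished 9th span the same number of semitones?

No

A diminished fourteenth is 21 semitones but a diminished ninth is 12 semitones — different sizes.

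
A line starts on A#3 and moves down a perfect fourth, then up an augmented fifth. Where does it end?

Down a perfect fourth from A#3: E#3 (5 semitones down).
An augmented fifth up from E#3 is B##3.

B##3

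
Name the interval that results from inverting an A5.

diminished fourth

Inverted interval numbers add to nine, so a fifth pairs with a fourth (5 + 4 = 9).
The quality also flips — augmented becomes diminished — giving a diminished fourth.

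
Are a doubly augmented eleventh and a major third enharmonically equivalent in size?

No

A doubly augmented eleventh spans 19 semitones; a major third spans 4 semitones. They differ by 15.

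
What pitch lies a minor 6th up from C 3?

A flat 3

Six letter names up from C: A.
A minor sixth spans 8 semitones, so from C3 the target pitch is Ab3.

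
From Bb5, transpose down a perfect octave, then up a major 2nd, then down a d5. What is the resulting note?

F#4

Bb5 down a perfect octave → Bb4 (12 semitones).
A major second up from Bb4 is C5.
A diminished fifth down from C5 is F#4.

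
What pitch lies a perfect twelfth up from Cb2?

Gb3

The twelfth's letter: C up five letter names plus an octave → G.
A perfect twelfth is 19 semitones; 19 semitones up from Cb2 gives Gb3.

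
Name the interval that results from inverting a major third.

m6

The rule of nine gives the new number: 9 − 3 = 6, so a third becomes a sixth.
The quality also flips — major becomes minor — giving a minor sixth.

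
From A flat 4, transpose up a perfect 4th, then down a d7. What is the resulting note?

A perfect fourth up from Ab4 is Db5.
Db5 down a diminished seventh → E4 (9 semitones).

E 4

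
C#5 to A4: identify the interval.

Descending from C#5 to A4 is the same interval as ascending A4 to C#5.
A to C spans three letter names (A-B-C): a third.
A4 to C#5 is 4 semitones, matching the major third exactly, so the quality is major.

major third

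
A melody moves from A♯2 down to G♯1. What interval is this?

major 9th

Descending from A#2 to G#1 is the same interval as ascending G#1 to A#2.
G to A spans two letter names (G-A), plus an octave: a ninth.
G#1 to A#2 is 14 semitones, matching the major ninth exactly, so the quality is major.
(Equivalently, a compound major second: a major second plus an octave.)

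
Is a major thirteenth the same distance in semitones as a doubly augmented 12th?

A major thirteenth = 21 semitones = a doubly augmented twelfth; enharmonically equal.

Yes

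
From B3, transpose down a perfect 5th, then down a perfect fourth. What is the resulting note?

A perfect fifth down from B3 is E3.
A perfect fourth down from E3 is B2.

B2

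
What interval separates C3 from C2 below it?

Descending from C3 to C2 is the same interval as ascending C2 to C3.
C to C is the same letter name, plus an octave: an octave.
The perfect octave spans 12 semitones, and C2 to C3 is exactly 12 semitones — so this is a perfect octave.

perfect octave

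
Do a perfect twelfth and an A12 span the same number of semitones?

No

A perfect twelfth spans 19 semitones; an augmented twelfth spans 20 semitones. They differ by 1.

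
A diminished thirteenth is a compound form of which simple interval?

d6

Take out an octave (7 from the number): 13 − 7 = 6.
That makes a diminished thirteenth a compound diminished sixth — an octave plus a diminished sixth.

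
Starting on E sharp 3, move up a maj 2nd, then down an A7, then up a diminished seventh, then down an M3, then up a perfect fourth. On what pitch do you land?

G double-flat 3

Up a major second from E#3: F##3 (2 semitones up).
Down an augmented seventh from F##3: G2 (12 semitones down).
G2 up a diminished seventh → Fb3 (9 semitones).
Down a major third from Fb3: Dbb3 (4 semitones down).
A perfect fourth up from Dbb3 is Gbb3.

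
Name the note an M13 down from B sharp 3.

Six letters down from B (plus an octave) reaches D.
A major thirteenth spans 21 semitones, so from B#3 the target pitch is D#2.

D sharp 2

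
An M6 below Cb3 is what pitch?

Ebb2

The sixth takes the letter from C down to E.
A major sixth spans 9 semitones, so from Cb3 the target pitch is Ebb2.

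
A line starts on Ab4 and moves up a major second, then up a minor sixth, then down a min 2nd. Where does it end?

F5

Up a major second from Ab4: Bb4 (2 semitones up).
Bb4 up a minor sixth → Gb5 (8 semitones).
A minor second down from Gb5 is F5.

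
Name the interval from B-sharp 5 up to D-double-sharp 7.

M10

B to D spans three letter names (B-C-D), plus an octave, so the interval is some kind of tenth.
B#5 to D##7 is 16 semitones, matching the major tenth exactly, so the quality is major.
(Equivalently, a compound major third: a major third plus an octave.)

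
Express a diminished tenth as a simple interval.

diminished 3rd

Take out an octave (7 from the number): 10 − 7 = 3.
Quality carries through unchanged, so the simple form is a diminished third.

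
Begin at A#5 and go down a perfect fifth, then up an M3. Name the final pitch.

A#5 down a perfect fifth → D#5 (7 semitones).
D#5 up a major third → F##5 (4 semitones).

F##5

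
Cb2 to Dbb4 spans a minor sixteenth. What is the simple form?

Subtracting seven from the interval number removes an octave: 16 − 14 = 2.
Quality carries through unchanged, so the simple form is a minor second.

m2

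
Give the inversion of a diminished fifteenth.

augmented unison

First reduce the compound diminished fifteenth to its simple form, a diminished octave.
The rule of nine gives the new number: 9 − 8 = 1, so an octave becomes a unison.
Quality inverts too: diminished becomes augmented. That makes the inversion an augmented unison.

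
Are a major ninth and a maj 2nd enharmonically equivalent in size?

No

14 semitones (major ninth) vs 2 semitones (major second): not equal.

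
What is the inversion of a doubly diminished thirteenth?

First reduce the compound doubly diminished thirteenth to its simple form, a doubly diminished sixth.
Inverted interval numbers add to nine, so a sixth pairs with a third (6 + 3 = 9).
The quality also flips — doubly diminished becomes doubly augmented — giving a doubly augmented third.

doubly augmented 3rd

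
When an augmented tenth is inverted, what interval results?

First reduce the compound augmented tenth to its simple form, an augmented third.
The rule of nine gives the new number: 9 − 3 = 6, so a third becomes a sixth.
Quality inverts too: augmented becomes diminished. That makes the inversion a diminished sixth.

d6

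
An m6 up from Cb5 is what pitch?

Counting six letter names up from C lands on A.
A minor sixth is 8 semitones; 8 semitones up from Cb5 gives Abb5.

Abb5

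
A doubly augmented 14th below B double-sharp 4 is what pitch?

Seven letters down from B (plus an octave) reaches C.
A doubly augmented fourteenth is 25 semitones; 25 semitones down from B##4 gives C3.

C 3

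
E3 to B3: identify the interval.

E to B spans five letter names (E-F-G-A-B), so the interval is some kind of fifth.
E3 to B3 is 7 semitones, matching the perfect fifth exactly, so the quality is perfect.

P5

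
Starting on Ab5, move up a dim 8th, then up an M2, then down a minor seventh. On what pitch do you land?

Up a diminished octave from Ab5: Abb6 (11 semitones up).
Up a major second from Abb6: Bbb6 (2 semitones up).
Bbb6 down a minor seventh → Cb6 (10 semitones).

Cb6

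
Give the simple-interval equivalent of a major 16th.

Take out 2 octaves (14 from the number): 16 − 14 = 2.
So a major sixteenth is 2 octaves plus a major second. The quality is unchanged.

major 2nd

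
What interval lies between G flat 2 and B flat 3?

M10

G to B spans three letter names (G-A-B), plus an octave: a tenth.
The major tenth spans 16 semitones, and Gb2 to Bb3 is exactly 16 semitones — so this is a major tenth.
(Equivalently, a compound major third: a major third plus an octave.)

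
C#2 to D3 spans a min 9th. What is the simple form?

minor 2nd

Each octave removed subtracts seven from the number: 9 − 7 = 2.
So a minor ninth is an octave plus a minor second. The quality is unchanged.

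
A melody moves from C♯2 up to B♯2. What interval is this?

major 7th

C to B spans seven letter names (C-D-E-F-G-A-B) — that makes it a seventh of some quality.
The major seventh spans 11 semitones, and C#2 to B#2 is exactly 11 semitones — so this is a major seventh.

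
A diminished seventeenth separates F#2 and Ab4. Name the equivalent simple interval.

d3

Take out 2 octaves (14 from the number): 17 − 14 = 3.
That makes a diminished seventeenth a compound diminished third — 2 octaves plus a diminished third.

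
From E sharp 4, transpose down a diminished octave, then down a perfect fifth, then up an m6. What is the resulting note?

F double-sharp 3

E#4 down a diminished octave → E##3 (11 semitones).
Down a perfect fifth from E##3: A##2 (7 semitones down).
A minor sixth up from A##2 is F##3.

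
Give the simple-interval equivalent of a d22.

Subtracting seven from the interval number removes an octave: 22 − 14 = 8.
That makes a diminished twenty-second a compound diminished octave — 2 octaves plus a diminished octave.

diminished 8th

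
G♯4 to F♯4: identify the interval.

Descending from G#4 to F#4 is the same interval as ascending F#4 to G#4.
F to G spans two letter names (F-G) — that makes it a second of some quality.
The major second spans 2 semitones, and F#4 to G#4 is exactly 2 semitones — so this is a major second.

major second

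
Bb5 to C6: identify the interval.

B to C spans two letter names (B-C): a second.
Counting semitones, Bb5→C6 is 2, which is the major second.

major second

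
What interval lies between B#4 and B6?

B to B is the same letter name, plus 2 octaves, so the interval is some kind of fifteenth.
The perfect fifteenth is 24 semitones; here we have 23, one semitone narrower: diminished.
(Equivalently, a compound diminished octave: a diminished octave plus an octave.)

diminished 15th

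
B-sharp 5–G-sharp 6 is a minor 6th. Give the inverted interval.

Interval numbers invert to sum to nine: 6 + 3 = 9, so a sixth inverts to a third.
The quality also flips — minor becomes major — giving a major third.

major 3rd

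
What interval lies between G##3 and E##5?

major 13th

G to E spans six letter names (G-A-B-C-D-E), plus an octave: a thirteenth.
G##3 to E##5 is 21 semitones, matching the major thirteenth exactly, so the quality is major.
(Equivalently, a compound major sixth: a major sixth plus an octave.)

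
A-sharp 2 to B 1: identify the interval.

Descending from A#2 to B1 is the same interval as ascending B1 to A#2.
B to A spans seven letter names (B-C-D-E-F-G-A) — that makes it a seventh of some quality.
B1 to A#2 is 11 semitones, matching the major seventh exactly, so the quality is major.

major 7th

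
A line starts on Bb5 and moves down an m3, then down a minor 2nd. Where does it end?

F#5

A minor third down from Bb5 is G5.
G5 down a minor second → F#5 (1 semitone).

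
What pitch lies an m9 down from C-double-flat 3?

Counting two letter names plus an octave down from C lands on B.
Moving 13 semitones down from Cbb3 (the size of a minor ninth) reaches Bbb1.

B-double-flat 1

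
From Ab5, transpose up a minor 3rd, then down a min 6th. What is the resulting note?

Eb5

A minor third up from Ab5 is Cb6.
Cb6 down a minor sixth → Eb5 (8 semitones).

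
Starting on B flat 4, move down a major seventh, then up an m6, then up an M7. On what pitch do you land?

G flat 5

Bb4 down a major seventh → Cb4 (11 semitones).
Up a minor sixth from Cb4: Abb4 (8 semitones up).
Up a major seventh from Abb4: Gb5 (11 semitones up).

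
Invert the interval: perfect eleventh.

perfect 5th

First reduce the compound perfect eleventh to its simple form, a perfect fourth.
Inverted interval numbers add to nine, so a fourth pairs with a fifth (4 + 5 = 9).
Quality inverts too: perfect stays perfect. That makes the inversion a perfect fifth.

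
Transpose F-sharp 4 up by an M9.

G-sharp 5

The ninth's letter: F up two letter names plus an octave → G.
Moving 14 semitones up from F#4 (the size of a major ninth) reaches G#5.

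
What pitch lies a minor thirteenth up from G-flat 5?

E-double-flat 7

Counting six letter names plus an octave up from G lands on E.
A minor thirteenth is 20 semitones; 20 semitones up from Gb5 gives Ebb7.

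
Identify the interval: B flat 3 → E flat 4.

B to E spans four letter names (B-C-D-E) — that makes it a fourth of some quality.
The perfect fourth spans 5 semitones, and Bb3 to Eb4 is exactly 5 semitones — so this is a perfect fourth.

perfect fourth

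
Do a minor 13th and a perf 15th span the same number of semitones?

A minor thirteenth is 20 semitones but a perfect fifteenth is 24 semitones — different sizes.

No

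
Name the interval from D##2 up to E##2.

D to E spans two letter names (D-E) — that makes it a second of some quality.
The major second spans 2 semitones, and D##2 to E##2 is exactly 2 semitones — so this is a major second.

M2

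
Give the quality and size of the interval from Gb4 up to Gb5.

G to G is the same letter name, plus an octave, so the interval is some kind of octave.
The perfect octave spans 12 semitones, and Gb4 to Gb5 is exactly 12 semitones — so this is a perfect octave.

P8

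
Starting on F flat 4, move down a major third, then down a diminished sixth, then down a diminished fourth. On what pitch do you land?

C sharp 3

Fb4 down a major third → Dbb4 (4 semitones).
Dbb4 down a diminished sixth → F3 (7 semitones).
F3 down a diminished fourth → C#3 (4 semitones).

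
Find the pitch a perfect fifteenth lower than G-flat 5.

A fifteenth keeps the letter name G, two octaves down from G.
A perfect fifteenth is 24 semitones; 24 semitones down from Gb5 gives Gb3.

G-flat 3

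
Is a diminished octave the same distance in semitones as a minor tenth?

11 semitones (diminished octave) vs 15 semitones (minor tenth): not equal.

No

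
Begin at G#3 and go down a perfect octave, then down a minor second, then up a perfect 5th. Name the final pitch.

Down a perfect octave from G#3: G#2 (12 semitones down).
G#2 down a minor second → F##2 (1 semitone).
A perfect fifth up from F##2 is C##3.

C##3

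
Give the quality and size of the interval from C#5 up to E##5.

augmented third

C to E spans three letter names (C-D-E), so the interval is some kind of third.
The major third is 4 semitones; here we have 5, one semitone wider: augmented.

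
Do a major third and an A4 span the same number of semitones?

No

A major third spans 4 semitones; an augmented fourth spans 6 semitones. They differ by 2.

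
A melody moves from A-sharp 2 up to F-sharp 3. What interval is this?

A to F spans six letter names (A-B-C-D-E-F): a sixth.
A#2 to F#3 is 8 semitones, a half step short of the major sixth (9), so this is minor.

minor sixth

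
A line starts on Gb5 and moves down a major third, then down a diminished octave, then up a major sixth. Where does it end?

C5

Down a major third from Gb5: Ebb5 (4 semitones down).
A diminished octave down from Ebb5 is Eb4.
A major sixth up from Eb4 is C5.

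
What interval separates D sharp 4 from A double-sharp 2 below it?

Descending from D#4 to A##2 is the same interval as ascending A##2 to D#4.
A to D spans four letter names (A-B-C-D), plus an octave, so the interval is some kind of eleventh.
The perfect eleventh is 17 semitones; here we have 16, one semitone narrower: diminished.
(Equivalently, a compound diminished fourth: a diminished fourth plus an octave.)

diminished eleventh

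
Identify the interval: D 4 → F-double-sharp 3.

diminished sixth

Descending from D4 to F##3 is the same interval as ascending F##3 to D4.
F to D spans six letter names (F-G-A-B-C-D) — that makes it a sixth of some quality.
A major sixth would be 9 semitones; F##3 to D4 is 7, two semitones narrower, so the interval is diminished.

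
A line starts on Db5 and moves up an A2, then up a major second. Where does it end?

Up an augmented second from Db5: E5 (3 semitones up).
A major second up from E5 is F#5.

F#5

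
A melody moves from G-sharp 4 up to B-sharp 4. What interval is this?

major 3rd

G to B spans three letter names (G-A-B): a third.
The major third spans 4 semitones, and G#4 to B#4 is exactly 4 semitones — so this is a major third.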